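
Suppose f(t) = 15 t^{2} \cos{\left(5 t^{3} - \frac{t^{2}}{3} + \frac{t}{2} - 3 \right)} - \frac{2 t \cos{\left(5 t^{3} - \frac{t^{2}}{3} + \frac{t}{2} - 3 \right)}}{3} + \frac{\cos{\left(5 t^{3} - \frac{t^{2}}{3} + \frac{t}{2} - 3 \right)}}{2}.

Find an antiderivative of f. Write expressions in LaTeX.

The substitution u = 5 t^{3} - \frac{t^{2}}{3} + \frac{t}{2} - 3 works: f is exactly (dF/du)*(du/dt) for that inner function.
Check: d/dt[\sin{\left(5 t^{3} - \frac{t^{2}}{3} + \frac{t}{2} - 3 \right)}] = 15 t^{2} \cos{\left(5 t^{3} - \frac{t^{2}}{3} + \frac{t}{2} - 3 \right)} - \frac{2 t \cos{\left(5 t^{3} - \frac{t^{2}}{3} + \frac{t}{2} - 3 \right)}}{3} + \frac{\cos{\left(5 t^{3} - \frac{t^{2}}{3} + \frac{t}{2} - 3 \right)}}{2} = f(t).

An antiderivative is F(t) = \sin{\left(5 t^{3} - \frac{t^{2}}{3} + \frac{t}{2} - 3 \right)}.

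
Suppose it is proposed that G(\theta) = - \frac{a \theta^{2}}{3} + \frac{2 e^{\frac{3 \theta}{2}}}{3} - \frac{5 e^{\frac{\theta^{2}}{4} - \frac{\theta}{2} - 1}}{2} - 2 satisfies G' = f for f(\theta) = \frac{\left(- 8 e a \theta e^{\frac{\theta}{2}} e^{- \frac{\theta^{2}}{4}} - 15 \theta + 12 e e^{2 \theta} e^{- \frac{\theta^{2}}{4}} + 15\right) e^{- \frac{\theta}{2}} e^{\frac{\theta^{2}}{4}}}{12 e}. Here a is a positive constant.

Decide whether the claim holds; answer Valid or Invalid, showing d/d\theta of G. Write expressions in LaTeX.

d/d\theta[G] = \frac{\left(- 8 e a \theta e^{\frac{\theta}{2}} e^{- \frac{\theta^{2}}{4}} - 15 \theta + 12 e e^{2 \theta} e^{- \frac{\theta^{2}}{4}} + 15\right) e^{- \frac{\theta}{2}} e^{\frac{\theta^{2}}{4}}}{12 e}
This equals f(\theta) exactly, so the claim holds.

Valid - differentiating G returns exactly f.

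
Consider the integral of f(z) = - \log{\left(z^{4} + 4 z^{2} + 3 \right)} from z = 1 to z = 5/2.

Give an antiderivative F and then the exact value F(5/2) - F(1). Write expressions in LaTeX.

For F(z) to be correct the identity F'(z) - f(z) = 0 must hold.
F(z) = - z \log{\left(z^{4} + 4 z^{2} + 3 \right)} + 4 z - 2 \operatorname{atan}{\left(z \right)} - 2 \sqrt{3} \operatorname{atan}{\left(\frac{\sqrt{3} z}{3} \right)} is an antiderivative of f.
Check: d/dz[- z \log{\left(z^{4} + 4 z^{2} + 3 \right)} + 4 z - 2 \operatorname{atan}{\left(z \right)} - 2 \sqrt{3} \operatorname{atan}{\left(\frac{\sqrt{3} z}{3} \right)}] = - \log{\left(z^{4} + 4 z^{2} + 3 \right)} = f(z).
F(5/2) = - \frac{5 \log{\left(\frac{1073}{16} \right)}}{2} - 2 \sqrt{3} \operatorname{atan}{\left(\frac{5 \sqrt{3}}{6} \right)} - 2 \operatorname{atan}{\left(\frac{5}{2} \right)} + 10; F(1) = - \log{\left(8 \right)} - \frac{\sqrt{3} \pi}{3} - \frac{\pi}{2} + 4.
Integral = F(5/2) - F(1) = - \frac{5 \log{\left(\frac{1073}{16} \right)}}{2} - 2 \sqrt{3} \operatorname{atan}{\left(\frac{5 \sqrt{3}}{6} \right)} - 2 \operatorname{atan}{\left(\frac{5}{2} \right)} + \frac{\pi}{2} + \frac{\sqrt{3} \pi}{3} + \log{\left(8 \right)} + 6.

Antiderivative: F(z) = - z \log{\left(z^{4} + 4 z^{2} + 3 \right)} + 4 z - 2 \operatorname{atan}{\left(z \right)} - 2 \sqrt{3} \operatorname{atan}{\left(\frac{\sqrt{3} z}{3} \right)}; value = - \frac{5 \log{\left(\frac{1073}{16} \right)}}{2} - 2 \sqrt{3} \operatorname{atan}{\left(\frac{5 \sqrt{3}}{6} \right)} - 2 \operatorname{atan}{\left(\frac{5}{2} \right)} + \frac{\pi}{2} + \frac{\sqrt{3} \pi}{3} + \log{\left(8 \right)} + 6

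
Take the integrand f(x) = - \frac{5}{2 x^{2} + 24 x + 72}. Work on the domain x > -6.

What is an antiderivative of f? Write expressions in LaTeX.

An antiderivative is F(x) = \frac{5}{2 \left(x + 6\right)}.

Since d/dx undoes antidifferentiation here, F'(x) = f(x) is required of F(x).
Check: d/dx[\frac{5}{2 \left(x + 6\right)}] = - \frac{5}{2 x^{2} + 24 x + 72} = f(x).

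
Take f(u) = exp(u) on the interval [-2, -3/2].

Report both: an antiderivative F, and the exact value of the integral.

Any candidate F(u) must reproduce f(u) exactly when differentiated.
F(u) = exp(u) is an antiderivative of f.
Check: d/du[exp(u)] = exp(u) = f(u).
F(-3/2) = exp(-3/2); F(-2) = exp(-2).
Integral = F(-3/2) - F(-2) = -exp(-2) + exp(-3/2).

Antiderivative: F(u) = exp(u); value = -exp(-2) + exp(-3/2)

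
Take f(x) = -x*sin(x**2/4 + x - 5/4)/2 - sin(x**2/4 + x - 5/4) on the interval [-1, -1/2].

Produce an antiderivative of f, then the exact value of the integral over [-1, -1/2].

f matches the chain-rule pattern g'(h)*h' with inner function h(x) = x**2/4 + x - 5/4; substituting u = h(x) collapses the integral.
F(x) = cos(x**2/4 + x - 5/4) is an antiderivative of f.
Check: d/dx[cos(x**2/4 + x - 5/4)] = -x*sin(x**2/4 + x - 5/4)/2 - sin(x**2/4 + x - 5/4) = f(x).
F(-1/2) = cos(27/16); F(-1) = cos(2).
Integral = F(-1/2) - F(-1) = cos(27/16) - cos(2).

Antiderivative: F(x) = cos(x**2/4 + x - 5/4); value = cos(27/16) - cos(2)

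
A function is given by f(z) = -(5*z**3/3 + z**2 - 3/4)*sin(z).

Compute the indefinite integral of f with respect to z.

F(z) = (20*z**3*cos(z) - 60*z**2*sin(z) + 12*z**2*cos(z) - 24*z*sin(z) - 120*z*cos(z) + 120*sin(z) - 33*cos(z))/12 + C

Since d/dz undoes antidifferentiation here, F'(z) = f(z) is required of F(z).
Check: d/dz[(20*z**3*cos(z) - 60*z**2*sin(z) + 12*z**2*cos(z) - 24*z*sin(z) - 120*z*cos(z) + 120*sin(z) - 33*cos(z))/12] = -5*z**3*sin(z)/3 - z**2*sin(z) + 3*sin(z)/4, which equals f(z).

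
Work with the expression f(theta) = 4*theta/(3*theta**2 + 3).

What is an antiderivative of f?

f matches the chain-rule pattern g'(h)*h' with inner function h(theta) = theta**4 + 2*theta**2 + 1; substituting u = h(theta) collapses the integral.
Check: d/dtheta[log(theta**4 + 2*theta**2 + 1)/3] = 4*theta/(3*theta**2 + 3) = f(theta).

An antiderivative is F(theta) = log(theta**4 + 2*theta**2 + 1)/3.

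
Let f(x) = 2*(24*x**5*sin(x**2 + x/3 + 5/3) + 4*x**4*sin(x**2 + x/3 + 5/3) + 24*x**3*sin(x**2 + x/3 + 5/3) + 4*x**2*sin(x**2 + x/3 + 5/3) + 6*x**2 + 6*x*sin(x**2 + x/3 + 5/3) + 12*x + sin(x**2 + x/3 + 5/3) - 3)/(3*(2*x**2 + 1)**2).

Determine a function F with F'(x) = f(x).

An antiderivative is F(x) = -x/(x**2 + 1/2) - 2*cos(x**2 + x/3 + 5/3) - 1/(x**2 + 1/2).

For F(x) to be correct the identity F'(x) - f(x) = 0 must hold.
Check: d/dx[-x/(x**2 + 1/2) - 2*cos(x**2 + x/3 + 5/3) - 1/(x**2 + 1/2)] = (48*x**5*sin(x**2 + x/3 + 5/3) + 8*x**4*sin(x**2 + x/3 + 5/3) + 48*x**3*sin(x**2 + x/3 + 5/3) + 8*x**2*sin(x**2 + x/3 + 5/3) + 12*x**2 + 12*x*sin(x**2 + x/3 + 5/3) + 24*x + 2*sin(x**2 + x/3 + 5/3) - 6)/(12*x**4 + 12*x**2 + 3), which equals f(x).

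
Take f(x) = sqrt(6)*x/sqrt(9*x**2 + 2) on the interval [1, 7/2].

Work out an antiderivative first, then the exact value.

f matches the chain-rule pattern g'(h)*h' with inner function h(x) = 3*x**2/2 + 1/3; substituting u = h(x) collapses the integral.
F(x) = sqrt(6)*sqrt(9*x**2 + 2)/9 is an antiderivative of f.
Check: d/dx[sqrt(6)*sqrt(9*x**2 + 2)/9] = sqrt(6)*x/sqrt(9*x**2 + 2) = f(x).
F(7/2) = sqrt(2694)/18; F(1) = sqrt(66)/9.
Integral = F(7/2) - F(1) = -sqrt(66)/9 + sqrt(2694)/18.

Antiderivative: F(x) = sqrt(6)*sqrt(9*x**2 + 2)/9; value = -sqrt(66)/9 + sqrt(2694)/18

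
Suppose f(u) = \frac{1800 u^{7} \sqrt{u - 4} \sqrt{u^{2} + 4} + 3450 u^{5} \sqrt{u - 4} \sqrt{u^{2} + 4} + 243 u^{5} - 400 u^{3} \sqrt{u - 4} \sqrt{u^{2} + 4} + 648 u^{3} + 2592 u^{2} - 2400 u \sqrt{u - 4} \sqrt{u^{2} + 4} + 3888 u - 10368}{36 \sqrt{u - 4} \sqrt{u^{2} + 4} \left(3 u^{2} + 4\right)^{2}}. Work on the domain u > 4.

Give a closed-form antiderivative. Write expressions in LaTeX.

An antiderivative is F(u) = \frac{1200 u^{6} - 200 u^{4} - 1725 u^{2} + 1296 u \sqrt{u - 4} \sqrt{u^{2} + 4} + 900}{288 \left(3 u^{2} + 4\right)}.

A candidate is checked by its d/du: the result must match f(u).
Check: d/du[\frac{1200 u^{6} - 200 u^{4} - 1725 u^{2} + 1296 u \sqrt{u - 4} \sqrt{u^{2} + 4} + 900}{288 \left(3 u^{2} + 4\right)}] = \frac{1800 u^{7} \sqrt{u - 4} \sqrt{u^{2} + 4} + 3450 u^{5} \sqrt{u - 4} \sqrt{u^{2} + 4} + 243 u^{5} - 400 u^{3} \sqrt{u - 4} \sqrt{u^{2} + 4} + 648 u^{3} + 2592 u^{2} - 2400 u \sqrt{u - 4} \sqrt{u^{2} + 4} + 3888 u - 10368}{324 u^{4} \sqrt{u - 4} \sqrt{u^{2} + 4} + 864 u^{2} \sqrt{u - 4} \sqrt{u^{2} + 4} + 576 \sqrt{u - 4} \sqrt{u^{2} + 4}}, which equals f(u).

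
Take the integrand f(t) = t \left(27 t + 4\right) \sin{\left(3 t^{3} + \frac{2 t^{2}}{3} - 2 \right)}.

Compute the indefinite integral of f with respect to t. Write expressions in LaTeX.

F(t) = - 3 \cos{\left(3 t^{3} + \frac{2 t^{2}}{3} - 2 \right)} + C

The substitution u = 3 t^{3} + \frac{2 t^{2}}{3} - 2 works: f is exactly (dF/du)*(du/dt) for that inner function.
Check: d/dt[- 3 \cos{\left(3 t^{3} + \frac{2 t^{2}}{3} - 2 \right)}] = 27 t^{2} \sin{\left(3 t^{3} + \frac{2 t^{2}}{3} - 2 \right)} + 4 t \sin{\left(3 t^{3} + \frac{2 t^{2}}{3} - 2 \right)}, which equals f(t).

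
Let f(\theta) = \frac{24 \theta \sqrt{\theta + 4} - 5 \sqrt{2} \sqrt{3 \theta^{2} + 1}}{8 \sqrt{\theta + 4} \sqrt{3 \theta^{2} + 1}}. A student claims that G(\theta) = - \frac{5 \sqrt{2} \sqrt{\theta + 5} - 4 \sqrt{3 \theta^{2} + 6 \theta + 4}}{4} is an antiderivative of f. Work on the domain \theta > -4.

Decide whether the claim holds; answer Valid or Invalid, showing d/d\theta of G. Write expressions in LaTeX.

d/d\theta[G] = \frac{24 \theta \sqrt{\theta + 5} + 24 \sqrt{\theta + 5} - 5 \sqrt{2} \sqrt{3 \theta^{2} + 6 \theta + 4}}{8 \sqrt{\theta + 5} \sqrt{3 \theta^{2} + 6 \theta + 4}}
d/d\theta[G] - f(\theta) = \frac{24 \theta \sqrt{\theta + 4} \sqrt{\theta + 5} \sqrt{3 \theta^{2} + 1} - 24 \theta \sqrt{\theta + 4} \sqrt{\theta + 5} \sqrt{3 \theta^{2} + 6 \theta + 4} + 24 \sqrt{\theta + 4} \sqrt{\theta + 5} \sqrt{3 \theta^{2} + 1} - 5 \sqrt{2} \sqrt{\theta + 4} \sqrt{3 \theta^{2} + 1} \sqrt{3 \theta^{2} + 6 \theta + 4} + 5 \sqrt{2} \sqrt{\theta + 5} \sqrt{3 \theta^{2} + 1} \sqrt{3 \theta^{2} + 6 \theta + 4}}{8 \sqrt{\theta + 4} \sqrt{\theta + 5} \sqrt{3 \theta^{2} + 1} \sqrt{3 \theta^{2} + 6 \theta + 4}} != 0.

Invalid: d/d\theta[G] - f = \frac{24 \theta \sqrt{\theta + 4} \sqrt{\theta + 5} \sqrt{3 \theta^{2} + 1} - 24 \theta \sqrt{\theta + 4} \sqrt{\theta + 5} \sqrt{3 \theta^{2} + 6 \theta + 4} + 24 \sqrt{\theta + 4} \sqrt{\theta + 5} \sqrt{3 \theta^{2} + 1} - 5 \sqrt{2} \sqrt{\theta + 4} \sqrt{3 \theta^{2} + 1} \sqrt{3 \theta^{2} + 6 \theta + 4} + 5 \sqrt{2} \sqrt{\theta + 5} \sqrt{3 \theta^{2} + 1} \sqrt{3 \theta^{2} + 6 \theta + 4}}{8 \sqrt{\theta + 4} \sqrt{\theta + 5} \sqrt{3 \theta^{2} + 1} \sqrt{3 \theta^{2} + 6 \theta + 4}}, which is not 0.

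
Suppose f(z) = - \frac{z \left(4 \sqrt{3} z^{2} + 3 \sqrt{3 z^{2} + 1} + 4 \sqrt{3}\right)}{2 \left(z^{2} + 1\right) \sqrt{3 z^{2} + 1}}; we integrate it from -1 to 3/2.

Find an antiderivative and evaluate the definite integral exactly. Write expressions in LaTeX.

Recover f(z) by differentiating a candidate F(z); any mismatch rules it out.
F(z) = - \frac{8 \sqrt{3} \sqrt{3 z^{2} + 1} + 9 \log{\left(3 z^{2} + 3 \right)}}{12} is an antiderivative of f.
Check: d/dz[- \frac{8 \sqrt{3} \sqrt{3 z^{2} + 1} + 9 \log{\left(3 z^{2} + 3 \right)}}{12}] = \frac{- 4 \sqrt{3} z^{3} - 3 z \sqrt{3 z^{2} + 1} - 4 \sqrt{3} z}{2 z^{2} \sqrt{3 z^{2} + 1} + 2 \sqrt{3 z^{2} + 1}}, which equals f(z).
F(3/2) = - \frac{\sqrt{93}}{3} - \frac{3 \log{\left(\frac{39}{4} \right)}}{4}; F(-1) = - \frac{4 \sqrt{3}}{3} - \frac{3 \log{\left(6 \right)}}{4}.
Integral = F(3/2) - F(-1) = - \frac{\sqrt{93}}{3} - \frac{3 \log{\left(\frac{39}{4} \right)}}{4} + \frac{3 \log{\left(6 \right)}}{4} + \frac{4 \sqrt{3}}{3}.

Antiderivative: F(z) = - \frac{8 \sqrt{3} \sqrt{3 z^{2} + 1} + 9 \log{\left(3 z^{2} + 3 \right)}}{12}; value = - \frac{\sqrt{93}}{3} - \frac{3 \log{\left(\frac{39}{4} \right)}}{4} + \frac{3 \log{\left(6 \right)}}{4} + \frac{4 \sqrt{3}}{3}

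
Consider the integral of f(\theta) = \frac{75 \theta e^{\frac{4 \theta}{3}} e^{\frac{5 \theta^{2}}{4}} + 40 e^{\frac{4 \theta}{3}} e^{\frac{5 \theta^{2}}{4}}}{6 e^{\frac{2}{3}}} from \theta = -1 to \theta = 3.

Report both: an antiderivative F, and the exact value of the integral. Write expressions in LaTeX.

f matches the chain-rule pattern g'(h)*h' with inner function h(\theta) = \frac{5 \theta^{2}}{4} + \frac{4 \theta}{3} - \frac{2}{3}; substituting u = h(\theta) collapses the integral.
F(\theta) = \frac{5 e^{\frac{4 \theta}{3}} e^{\frac{5 \theta^{2}}{4}}}{e^{\frac{2}{3}}} is an antiderivative of f.
Check: d/d\theta[\frac{5 e^{\frac{4 \theta}{3}} e^{\frac{5 \theta^{2}}{4}}}{e^{\frac{2}{3}}}] = \frac{75 \theta e^{\frac{4 \theta}{3}} e^{\frac{5 \theta^{2}}{4}} + 40 e^{\frac{4 \theta}{3}} e^{\frac{5 \theta^{2}}{4}}}{6 e^{\frac{2}{3}}} = f(\theta).
F(3) = 5 e^{\frac{175}{12}}; F(-1) = \frac{5}{e^{\frac{3}{4}}}.
Integral = F(3) - F(-1) = - \frac{5}{e^{\frac{3}{4}}} + 5 e^{\frac{175}{12}}.

Antiderivative: F(\theta) = \frac{5 e^{\frac{4 \theta}{3}} e^{\frac{5 \theta^{2}}{4}}}{e^{\frac{2}{3}}}; value = - \frac{5}{e^{\frac{3}{4}}} + 5 e^{\frac{175}{12}}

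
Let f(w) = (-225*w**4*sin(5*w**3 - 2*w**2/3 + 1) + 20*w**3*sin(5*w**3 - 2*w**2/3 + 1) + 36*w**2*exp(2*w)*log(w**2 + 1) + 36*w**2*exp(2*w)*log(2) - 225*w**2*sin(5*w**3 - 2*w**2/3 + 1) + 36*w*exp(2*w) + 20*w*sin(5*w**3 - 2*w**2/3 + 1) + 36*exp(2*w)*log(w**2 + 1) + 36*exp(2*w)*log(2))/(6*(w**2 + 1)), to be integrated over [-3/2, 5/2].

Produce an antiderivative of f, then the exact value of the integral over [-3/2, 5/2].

Differentiate the proposed F(w) back; it has to land on f(w) exactly.
F(w) = 3*exp(2*w)*log(2*w**2 + 2) + 5*cos(5*w**3 - 2*w**2/3 + 1)/2 is an antiderivative of f.
Check: d/dw[3*exp(2*w)*log(2*w**2 + 2) + 5*cos(5*w**3 - 2*w**2/3 + 1)/2] = (-225*w**4*sin(5*w**3 - 2*w**2/3 + 1) + 20*w**3*sin(5*w**3 - 2*w**2/3 + 1) + 36*w**2*exp(2*w)*log(w**2 + 1) + 36*w**2*exp(2*w)*log(2) - 225*w**2*sin(5*w**3 - 2*w**2/3 + 1) + 36*w*exp(2*w) + 20*w*sin(5*w**3 - 2*w**2/3 + 1) + 36*exp(2*w)*log(w**2 + 1) + 36*exp(2*w)*log(2))/(6*w**2 + 6), which equals f(w).
F(5/2) = 5*cos(1799/24)/2 + 3*exp(5)*log(29/2); F(-3/2) = 5*cos(139/8)/2 + 3*exp(-3)*log(13/2).
Integral = F(5/2) - F(-3/2) = -3*exp(-3)*log(13/2) - 5*cos(139/8)/2 + 5*cos(1799/24)/2 + 3*exp(5)*log(29/2).

Antiderivative: F(w) = 3*exp(2*w)*log(2*w**2 + 2) + 5*cos(5*w**3 - 2*w**2/3 + 1)/2; value = -3*exp(-3)*log(13/2) - 5*cos(139/8)/2 + 5*cos(1799/24)/2 + 3*exp(5)*log(29/2)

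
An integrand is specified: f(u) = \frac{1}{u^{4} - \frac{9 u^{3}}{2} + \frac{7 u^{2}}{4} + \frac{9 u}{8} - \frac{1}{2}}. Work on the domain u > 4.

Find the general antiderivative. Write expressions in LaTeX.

The denominator factors as \left(u - 4\right) \left(2 u - 1\right)^{2} \left(2 u + 1\right); partial fractions split f into directly integrable pieces: - \frac{4}{9 \left(2 u + 1\right)} + \frac{20}{49 \left(2 u - 1\right)} - \frac{8}{7 \left(2 u - 1\right)^{2}} + \frac{8}{441 \left(u - 4\right)}.
Check: d/du[\frac{8 \log{\left(u - 4 \right)}}{441} + \frac{10 \log{\left(u - \frac{1}{2} \right)}}{49} - \frac{2 \log{\left(u + \frac{1}{2} \right)}}{9} + \frac{8}{28 u - 14}] = \frac{8}{8 u^{4} - 36 u^{3} + 14 u^{2} + 9 u - 4}, which equals f(u).

F(u) = \frac{8 \log{\left(u - 4 \right)}}{441} + \frac{10 \log{\left(u - \frac{1}{2} \right)}}{49} - \frac{2 \log{\left(u + \frac{1}{2} \right)}}{9} + \frac{8}{28 u - 14} + C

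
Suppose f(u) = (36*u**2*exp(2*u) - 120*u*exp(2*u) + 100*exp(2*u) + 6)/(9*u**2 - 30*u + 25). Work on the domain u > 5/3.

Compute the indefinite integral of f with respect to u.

A candidate is checked by its d/du: the result must match f(u).
Check: d/du[2*(3*u*exp(2*u) - 5*exp(2*u) - 1)/(3*u - 5)] = (36*u**2*exp(2*u) - 120*u*exp(2*u) + 100*exp(2*u) + 6)/(9*u**2 - 30*u + 25) = f(u).

F(u) = 2*(3*u*exp(2*u) - 5*exp(2*u) - 1)/(3*u - 5) + C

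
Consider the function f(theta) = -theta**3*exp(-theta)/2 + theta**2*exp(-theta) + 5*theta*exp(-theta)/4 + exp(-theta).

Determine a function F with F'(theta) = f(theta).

An antiderivative is F(theta) = (2*theta**3 + 2*theta**2 - theta - 5)*exp(-theta)/4.

Recognize the product-rule pattern: f = u'v + uv' with u = theta**3/2 + theta**2/2 - theta/4 - 5/4, v = exp(-theta), so integration by parts undoes it.
Check: d/dtheta[(2*theta**3 + 2*theta**2 - theta - 5)*exp(-theta)/4] = (-2*theta**3 + 4*theta**2 + 5*theta + 4)*exp(-theta)/4, which equals f(theta).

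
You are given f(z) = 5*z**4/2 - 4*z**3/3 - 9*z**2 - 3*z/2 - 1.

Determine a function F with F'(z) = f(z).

The integrand splits into summands that can be handled one at a time.
Check: d/dz[z**5/2 - z**4/3 - 3*z**3 - 3*z**2/4 - z] = 5*z**4/2 - 4*z**3/3 - 9*z**2 - 3*z/2 - 1 = f(z).

An antiderivative is F(z) = z**5/2 - z**4/3 - 3*z**3 - 3*z**2/4 - z.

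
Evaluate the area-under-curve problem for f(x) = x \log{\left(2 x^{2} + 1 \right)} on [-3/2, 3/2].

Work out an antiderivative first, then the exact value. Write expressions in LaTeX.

Antiderivative: F(x) = \frac{2 x^{2} \log{\left(2 x^{2} + 1 \right)} - 2 x^{2} + \log{\left(2 x^{2} + 1 \right)}}{4}; value = 0

Whatever form F(x) takes, F'(x) = f(x) is non-negotiable.
F(x) = \frac{2 x^{2} \log{\left(2 x^{2} + 1 \right)} - 2 x^{2} + \log{\left(2 x^{2} + 1 \right)}}{4} is an antiderivative of f.
Check: d/dx[\frac{2 x^{2} \log{\left(2 x^{2} + 1 \right)} - 2 x^{2} + \log{\left(2 x^{2} + 1 \right)}}{4}] = x \log{\left(2 x^{2} + 1 \right)} = f(x).
F(3/2) = - \frac{9}{8} + \frac{11 \log{\left(\frac{11}{2} \right)}}{8}; F(-3/2) = - \frac{9}{8} + \frac{11 \log{\left(\frac{11}{2} \right)}}{8}.
Integral = F(3/2) - F(-3/2) = 0.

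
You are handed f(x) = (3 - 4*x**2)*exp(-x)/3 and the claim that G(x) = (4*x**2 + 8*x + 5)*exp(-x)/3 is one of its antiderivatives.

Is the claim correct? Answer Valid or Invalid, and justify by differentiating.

d/dx[G] = (3 - 4*x**2)*exp(-x)/3
This equals f(x) exactly, so the claim holds.

Valid. The derivative of G reproduces f.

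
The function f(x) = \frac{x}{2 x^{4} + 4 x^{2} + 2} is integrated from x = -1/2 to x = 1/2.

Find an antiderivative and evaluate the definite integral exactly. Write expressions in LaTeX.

Antiderivative: F(x) = - \frac{1}{4 x^{2} + 4}; value = 0

f matches the chain-rule pattern g'(h)*h' with inner function h(x) = 4 x^{2} + 4; substituting u = h(x) collapses the integral.
F(x) = - \frac{1}{4 x^{2} + 4} is an antiderivative of f.
Check: d/dx[- \frac{1}{4 x^{2} + 4}] = \frac{x}{2 x^{4} + 4 x^{2} + 2} = f(x).
F(1/2) = - \frac{1}{5}; F(-1/2) = - \frac{1}{5}.
Integral = F(1/2) - F(-1/2) = 0.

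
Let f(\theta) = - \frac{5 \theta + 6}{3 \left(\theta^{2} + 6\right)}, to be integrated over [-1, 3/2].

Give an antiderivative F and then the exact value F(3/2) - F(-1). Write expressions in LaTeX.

Antiderivative: F(\theta) = \frac{- 5 \log{\left(\theta^{2} + 6 \right)} - 2 \sqrt{6} \operatorname{atan}{\left(\frac{\sqrt{6} \theta}{6} \right)}}{6}; value = - \frac{5 \log{\left(\frac{33}{4} \right)}}{6} - \frac{\sqrt{6} \operatorname{atan}{\left(\frac{\sqrt{6}}{4} \right)}}{3} - \frac{\sqrt{6} \operatorname{atan}{\left(\frac{\sqrt{6}}{6} \right)}}{3} + \frac{5 \log{\left(7 \right)}}{6}

Recover f(\theta) by differentiating a candidate F(\theta); any mismatch rules it out.
F(\theta) = \frac{- 5 \log{\left(\theta^{2} + 6 \right)} - 2 \sqrt{6} \operatorname{atan}{\left(\frac{\sqrt{6} \theta}{6} \right)}}{6} is an antiderivative of f.
Check: d/d\theta[\frac{- 5 \log{\left(\theta^{2} + 6 \right)} - 2 \sqrt{6} \operatorname{atan}{\left(\frac{\sqrt{6} \theta}{6} \right)}}{6}] = \frac{- 5 \theta - 6}{3 \theta^{2} + 18}, which equals f(\theta).
F(3/2) = - \frac{5 \log{\left(\frac{33}{4} \right)}}{6} - \frac{\sqrt{6} \operatorname{atan}{\left(\frac{\sqrt{6}}{4} \right)}}{3}; F(-1) = - \frac{5 \log{\left(7 \right)}}{6} + \frac{\sqrt{6} \operatorname{atan}{\left(\frac{\sqrt{6}}{6} \right)}}{3}.
Integral = F(3/2) - F(-1) = - \frac{5 \log{\left(\frac{33}{4} \right)}}{6} - \frac{\sqrt{6} \operatorname{atan}{\left(\frac{\sqrt{6}}{4} \right)}}{3} - \frac{\sqrt{6} \operatorname{atan}{\left(\frac{\sqrt{6}}{6} \right)}}{3} + \frac{5 \log{\left(7 \right)}}{6}.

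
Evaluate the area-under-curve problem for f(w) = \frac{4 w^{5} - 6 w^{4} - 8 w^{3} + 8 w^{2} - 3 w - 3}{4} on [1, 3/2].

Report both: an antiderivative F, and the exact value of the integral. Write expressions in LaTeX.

Antiderivative: F(w) = \frac{w \left(20 w^{5} - 36 w^{4} - 60 w^{3} + 80 w^{2} - 45 w - 90\right)}{120}; value = - \frac{2953}{1920}

Whatever form F(w) takes, F'(w) = f(w) is non-negotiable.
F(w) = \frac{w \left(20 w^{5} - 36 w^{4} - 60 w^{3} + 80 w^{2} - 45 w - 90\right)}{120} is an antiderivative of f.
Check: d/dw[\frac{w \left(20 w^{5} - 36 w^{4} - 60 w^{3} + 80 w^{2} - 45 w - 90\right)}{120}] = w^{5} - \frac{3 w^{4}}{2} - 2 w^{3} + 2 w^{2} - \frac{3 w}{4} - \frac{3}{4}, which equals f(w).
F(3/2) = - \frac{1683}{640}; F(1) = - \frac{131}{120}.
Integral = F(3/2) - F(1) = - \frac{2953}{1920}.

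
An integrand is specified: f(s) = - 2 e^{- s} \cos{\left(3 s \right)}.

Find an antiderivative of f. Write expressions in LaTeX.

An antiderivative is F(s) = - \frac{3 e^{- s} \sin{\left(3 s \right)}}{5} + \frac{e^{- s} \cos{\left(3 s \right)}}{5}.

Whatever form F(s) takes, F'(s) = f(s) is non-negotiable.
Check: d/ds[- \frac{3 e^{- s} \sin{\left(3 s \right)}}{5} + \frac{e^{- s} \cos{\left(3 s \right)}}{5}] = - 2 e^{- s} \cos{\left(3 s \right)} = f(s).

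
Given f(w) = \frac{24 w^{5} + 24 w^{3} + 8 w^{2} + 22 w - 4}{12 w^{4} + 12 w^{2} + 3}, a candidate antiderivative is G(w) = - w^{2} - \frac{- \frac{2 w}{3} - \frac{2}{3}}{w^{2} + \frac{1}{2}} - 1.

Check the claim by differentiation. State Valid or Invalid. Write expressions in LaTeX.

d/dw[G] = \frac{- 24 w^{5} - 24 w^{3} - 8 w^{2} - 22 w + 4}{12 w^{4} + 12 w^{2} + 3}
d/dw[G] - f(w) = \frac{- 48 w^{5} - 48 w^{3} - 16 w^{2} - 44 w + 8}{12 w^{4} + 12 w^{2} + 3} != 0.

Invalid: d/dw[G] - f = \frac{- 48 w^{5} - 48 w^{3} - 16 w^{2} - 44 w + 8}{12 w^{4} + 12 w^{2} + 3}, which is not 0.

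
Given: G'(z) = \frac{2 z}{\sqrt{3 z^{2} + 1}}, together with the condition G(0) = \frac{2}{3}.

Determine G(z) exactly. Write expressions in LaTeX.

G(z) = \frac{2 \sqrt{3 z^{2} + 1}}{3}

G'(z) matches the chain-rule pattern g'(h)*h' with inner function h(z) = 3 z^{2} + 1; substituting u = h(z) collapses the integral.
A general antiderivative is \frac{2 \sqrt{3 z^{2} + 1}}{3} + C.
The condition gives C = \frac{2}{3} - (\frac{2}{3}) = 0.
So G(z) = \frac{2 \sqrt{3 z^{2} + 1}}{3}.
Check: d/dz[\frac{2 \sqrt{3 z^{2} + 1}}{3}] = \frac{2 z}{\sqrt{3 z^{2} + 1}} = G'(z).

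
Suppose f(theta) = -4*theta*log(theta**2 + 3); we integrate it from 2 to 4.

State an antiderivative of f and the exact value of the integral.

Antiderivative: F(theta) = -2*theta**2*log(theta**2 + 3) + 2*theta**2 - 6*log(theta**2 + 3); value = -38*log(19) + 24 + 14*log(7)

An antiderivative F(theta) passes only if d/dtheta[F] lands on f(theta) exactly.
F(theta) = -2*theta**2*log(theta**2 + 3) + 2*theta**2 - 6*log(theta**2 + 3) is an antiderivative of f.
Check: d/dtheta[-2*theta**2*log(theta**2 + 3) + 2*theta**2 - 6*log(theta**2 + 3)] = -4*theta*log(theta**2 + 3) = f(theta).
F(4) = 32 - 38*log(19); F(2) = 8 - 14*log(7).
Integral = F(4) - F(2) = -38*log(19) + 24 + 14*log(7).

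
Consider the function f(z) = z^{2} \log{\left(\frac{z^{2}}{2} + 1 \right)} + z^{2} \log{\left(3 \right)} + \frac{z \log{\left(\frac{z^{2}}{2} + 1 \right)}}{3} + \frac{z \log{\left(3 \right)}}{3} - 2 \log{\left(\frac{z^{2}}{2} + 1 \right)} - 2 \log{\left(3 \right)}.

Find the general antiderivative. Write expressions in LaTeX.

F(z) = \frac{z^{3} \log{\left(\frac{z^{2}}{2} + 1 \right)}}{3} - \frac{2 z^{3}}{9} + \frac{z^{3} \log{\left(3 \right)}}{3} + \frac{z^{2} \log{\left(\frac{z^{2}}{2} + 1 \right)}}{6} - \frac{z^{2}}{6} + \frac{z^{2} \log{\left(3 \right)}}{6} - 2 z \log{\left(\frac{z^{2}}{2} + 1 \right)} - 2 z \log{\left(3 \right)} + \frac{16 z}{3} + \frac{\log{\left(z^{2} + 2 \right)}}{3} - \frac{16 \sqrt{2} \operatorname{atan}{\left(\frac{\sqrt{2} z}{2} \right)}}{3} + C

The integrand splits into summands that can be handled one at a time.
Check: d/dz[\frac{z^{3} \log{\left(\frac{z^{2}}{2} + 1 \right)}}{3} - \frac{2 z^{3}}{9} + \frac{z^{3} \log{\left(3 \right)}}{3} + \frac{z^{2} \log{\left(\frac{z^{2}}{2} + 1 \right)}}{6} - \frac{z^{2}}{6} + \frac{z^{2} \log{\left(3 \right)}}{6} - 2 z \log{\left(\frac{z^{2}}{2} + 1 \right)} - 2 z \log{\left(3 \right)} + \frac{16 z}{3} + \frac{\log{\left(z^{2} + 2 \right)}}{3} - \frac{16 \sqrt{2} \operatorname{atan}{\left(\frac{\sqrt{2} z}{2} \right)}}{3}] = z^{2} \log{\left(\frac{z^{2}}{2} + 1 \right)} + z^{2} \log{\left(3 \right)} + \frac{z \log{\left(\frac{z^{2}}{2} + 1 \right)}}{3} + \frac{z \log{\left(3 \right)}}{3} - 2 \log{\left(\frac{z^{2}}{2} + 1 \right)} - 2 \log{\left(3 \right)} = f(z).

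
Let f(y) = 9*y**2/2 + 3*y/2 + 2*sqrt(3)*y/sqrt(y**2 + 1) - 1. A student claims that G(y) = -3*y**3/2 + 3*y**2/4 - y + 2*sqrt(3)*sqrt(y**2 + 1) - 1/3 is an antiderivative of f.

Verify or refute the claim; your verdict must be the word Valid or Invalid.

Invalid: d/dy[G] - f = -9*y**2, which is not 0.

d/dy[G] = (-9*y**2*sqrt(y**2 + 1) + 3*y*sqrt(y**2 + 1) + 4*sqrt(3)*y - 2*sqrt(y**2 + 1))/(2*sqrt(y**2 + 1))
d/dy[G] - f(y) = -9*y**2 != 0.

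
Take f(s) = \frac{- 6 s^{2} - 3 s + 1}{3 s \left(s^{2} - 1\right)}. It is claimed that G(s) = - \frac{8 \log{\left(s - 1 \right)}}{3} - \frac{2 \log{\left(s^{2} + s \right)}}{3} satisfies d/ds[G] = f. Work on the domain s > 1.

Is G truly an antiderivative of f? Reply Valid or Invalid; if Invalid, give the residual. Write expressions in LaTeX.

d/ds[G] = \frac{- 12 s^{2} - 6 s + 2}{3 s^{3} - 3 s}
d/ds[G] - f(s) = \frac{- 6 s^{2} - 3 s + 1}{3 s^{3} - 3 s} != 0.

Invalid: d/ds[G] - f = \frac{- 6 s^{2} - 3 s + 1}{3 s^{3} - 3 s}, which is not 0.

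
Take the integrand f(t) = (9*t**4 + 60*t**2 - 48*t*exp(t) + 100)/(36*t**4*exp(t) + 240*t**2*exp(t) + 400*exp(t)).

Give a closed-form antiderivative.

Whatever form F(t) takes, F'(t) = f(t) is non-negotiable.
Check: d/dt[(-3*t**2 + 8*exp(t) - 10)*exp(-t)/(4*(3*t**2 + 10))] = (9*t**4 + 60*t**2 - 48*t*exp(t) + 100)/(36*t**4*exp(t) + 240*t**2*exp(t) + 400*exp(t)) = f(t).

An antiderivative is F(t) = (-3*t**2 + 8*exp(t) - 10)*exp(-t)/(4*(3*t**2 + 10)).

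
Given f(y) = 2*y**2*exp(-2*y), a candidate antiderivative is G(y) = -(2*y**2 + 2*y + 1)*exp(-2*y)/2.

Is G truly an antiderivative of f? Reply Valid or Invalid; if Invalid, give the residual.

Valid. The derivative of G reproduces f.

d/dy[G] = 2*y**2*exp(-2*y)
This equals f(y) exactly, so the claim holds.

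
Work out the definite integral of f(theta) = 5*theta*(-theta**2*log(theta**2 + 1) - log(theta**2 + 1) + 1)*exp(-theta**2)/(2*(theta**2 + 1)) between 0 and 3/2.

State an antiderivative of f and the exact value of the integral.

f has the shape u'v + uv' for u = 5*exp(-theta**2)/4 and v = log(theta**2 + 1) — it is the derivative of the product u*v.
F(theta) = 5*exp(-theta**2)*log(theta**2 + 1)/4 is an antiderivative of f.
Check: d/dtheta[5*exp(-theta**2)*log(theta**2 + 1)/4] = (-5*theta**3*log(theta**2 + 1) - 5*theta*log(theta**2 + 1) + 5*theta)/(2*theta**2*exp(theta**2) + 2*exp(theta**2)), which equals f(theta).
F(3/2) = 5*exp(-9/4)*log(13/4)/4; F(0) = 0.
Integral = F(3/2) - F(0) = 5*exp(-9/4)*log(13/4)/4.

Antiderivative: F(theta) = 5*exp(-theta**2)*log(theta**2 + 1)/4; value = 5*exp(-9/4)*log(13/4)/4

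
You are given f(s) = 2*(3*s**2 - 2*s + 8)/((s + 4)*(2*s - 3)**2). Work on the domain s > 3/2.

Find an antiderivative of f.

An antiderivative is F(s) = (214*s*log(s - 3/2) + 512*s*log(s + 4) - 321*log(s - 3/2) - 768*log(s + 4) - 517)/(484*s - 726).

Factor the denominator ((s + 4)*(2*s - 3)**2) and decompose: f = 107/(121*(2*s - 3)) + 47/(11*(2*s - 3)**2) + 128/(121*(s + 4)); each piece integrates to a log, atan, or power term.
Check: d/ds[(214*s*log(s - 3/2) + 512*s*log(s + 4) - 321*log(s - 3/2) - 768*log(s + 4) - 517)/(484*s - 726)] = (6*s**2 - 4*s + 16)/(4*s**3 + 4*s**2 - 39*s + 36), which equals f(s).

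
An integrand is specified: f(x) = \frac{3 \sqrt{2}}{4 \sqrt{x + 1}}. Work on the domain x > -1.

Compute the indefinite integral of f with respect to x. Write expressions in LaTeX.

An antiderivative F(x) passes only if d/dx[F] lands on f(x) exactly.
Check: d/dx[\frac{3 \sqrt{2 x + 2}}{2}] = \frac{3 \sqrt{2}}{4 \sqrt{x + 1}} = f(x).

F(x) = \frac{3 \sqrt{2 x + 2}}{2} + C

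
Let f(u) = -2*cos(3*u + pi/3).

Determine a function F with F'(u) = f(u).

For F(u) to be correct the identity F'(u) - f(u) = 0 must hold.
Check: d/du[-2*sin(3*u + pi/3)/3] = -2*cos(3*u + pi/3) = f(u).

An antiderivative is F(u) = -2*sin(3*u + pi/3)/3.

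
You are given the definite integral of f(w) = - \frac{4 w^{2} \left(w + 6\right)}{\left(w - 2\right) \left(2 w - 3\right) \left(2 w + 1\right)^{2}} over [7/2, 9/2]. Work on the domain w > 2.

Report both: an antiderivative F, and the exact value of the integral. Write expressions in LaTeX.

The denominator factors as \left(w - 2\right) \left(2 w - 3\right) \left(2 w + 1\right)^{2}; partial fractions split f into directly integrable pieces: \frac{321}{400 \left(2 w + 1\right)} - \frac{11}{20 \left(2 w + 1\right)^{2}} + \frac{135}{16 \left(2 w - 3\right)} - \frac{128}{25 \left(w - 2\right)}.
F(w) = \frac{- 8192 w \log{\left(w - 2 \right)} + 6750 w \log{\left(w - \frac{3}{2} \right)} + 642 w \log{\left(w + \frac{1}{2} \right)} - 4096 \log{\left(w - 2 \right)} + 3375 \log{\left(w - \frac{3}{2} \right)} + 321 \log{\left(w + \frac{1}{2} \right)} + 220}{800 \left(2 w + 1\right)} is an antiderivative of f.
Check: d/dw[\frac{- 8192 w \log{\left(w - 2 \right)} + 6750 w \log{\left(w - \frac{3}{2} \right)} + 642 w \log{\left(w + \frac{1}{2} \right)} - 4096 \log{\left(w - 2 \right)} + 3375 \log{\left(w - \frac{3}{2} \right)} + 321 \log{\left(w + \frac{1}{2} \right)} + 220}{800 \left(2 w + 1\right)}] = \frac{- 4 w^{3} - 24 w^{2}}{8 w^{4} - 20 w^{3} - 2 w^{2} + 17 w + 6}, which equals f(w).
F(9/2) = - \frac{128 \log{\left(\frac{5}{2} \right)}}{25} + \frac{11}{400} + \frac{321 \log{\left(5 \right)}}{800} + \frac{135 \log{\left(3 \right)}}{32}; F(7/2) = - \frac{128 \log{\left(\frac{3}{2} \right)}}{25} + \frac{11}{320} + \frac{321 \log{\left(4 \right)}}{800} + \frac{135 \log{\left(2 \right)}}{32}.
Integral = F(9/2) - F(7/2) = - \frac{128 \log{\left(\frac{5}{2} \right)}}{25} - \frac{135 \log{\left(2 \right)}}{32} - \frac{321 \log{\left(4 \right)}}{800} - \frac{11}{1600} + \frac{321 \log{\left(5 \right)}}{800} + \frac{128 \log{\left(\frac{3}{2} \right)}}{25} + \frac{135 \log{\left(3 \right)}}{32}.

Antiderivative: F(w) = \frac{- 8192 w \log{\left(w - 2 \right)} + 6750 w \log{\left(w - \frac{3}{2} \right)} + 642 w \log{\left(w + \frac{1}{2} \right)} - 4096 \log{\left(w - 2 \right)} + 3375 \log{\left(w - \frac{3}{2} \right)} + 321 \log{\left(w + \frac{1}{2} \right)} + 220}{800 \left(2 w + 1\right)}; value = - \frac{128 \log{\left(\frac{5}{2} \right)}}{25} - \frac{135 \log{\left(2 \right)}}{32} - \frac{321 \log{\left(4 \right)}}{800} - \frac{11}{1600} + \frac{321 \log{\left(5 \right)}}{800} + \frac{128 \log{\left(\frac{3}{2} \right)}}{25} + \frac{135 \log{\left(3 \right)}}{32}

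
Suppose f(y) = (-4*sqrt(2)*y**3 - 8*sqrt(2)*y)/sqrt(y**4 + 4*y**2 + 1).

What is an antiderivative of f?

An antiderivative is F(y) = -2*sqrt(2)*sqrt(y**4 + 4*y**2 + 1).

The substitution u = y**4/2 + 2*y**2 + 1/2 works: f is exactly (dF/du)*(du/dy) for that inner function.
Check: d/dy[-2*sqrt(2)*sqrt(y**4 + 4*y**2 + 1)] = (-4*sqrt(2)*y**3 - 8*sqrt(2)*y)/sqrt(y**4 + 4*y**2 + 1) = f(y).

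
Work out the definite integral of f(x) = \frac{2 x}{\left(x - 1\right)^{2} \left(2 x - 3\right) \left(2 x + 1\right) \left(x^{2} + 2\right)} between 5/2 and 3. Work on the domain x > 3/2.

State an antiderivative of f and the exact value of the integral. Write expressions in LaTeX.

Factor the denominator (\left(x - 1\right)^{2} \left(2 x - 3\right) \left(2 x + 1\right) \left(x^{2} + 2\right)) and decompose: f = - \frac{2 \left(5 x - 52\right)}{1377 \left(x^{2} + 2\right)} + \frac{4}{81 \left(2 x + 1\right)} + \frac{12}{17 \left(2 x - 3\right)} - \frac{10}{27 \left(x - 1\right)} - \frac{2}{9 \left(x - 1\right)^{2}}; each piece integrates to a log, atan, or power term.
F(x) = \frac{6 \log{\left(x - \frac{3}{2} \right)}}{17} - \frac{10 \log{\left(x - 1 \right)}}{27} + \frac{2 \log{\left(x + \frac{1}{2} \right)}}{81} - \frac{5 \log{\left(x^{2} + 2 \right)}}{1377} + \frac{52 \sqrt{2} \operatorname{atan}{\left(\frac{\sqrt{2} x}{2} \right)}}{1377} + \frac{2}{9 x - 9} is an antiderivative of f.
Check: d/dx[\frac{6 \log{\left(x - \frac{3}{2} \right)}}{17} - \frac{10 \log{\left(x - 1 \right)}}{27} + \frac{2 \log{\left(x + \frac{1}{2} \right)}}{81} - \frac{5 \log{\left(x^{2} + 2 \right)}}{1377} + \frac{52 \sqrt{2} \operatorname{atan}{\left(\frac{\sqrt{2} x}{2} \right)}}{1377} + \frac{2}{9 x - 9}] = \frac{2 x}{4 x^{6} - 12 x^{5} + 17 x^{4} - 22 x^{3} + 15 x^{2} + 4 x - 6}, which equals f(x).
F(3) = - \frac{10 \log{\left(2 \right)}}{27} - \frac{5 \log{\left(11 \right)}}{1377} + \frac{2 \log{\left(\frac{7}{2} \right)}}{81} + \frac{52 \sqrt{2} \operatorname{atan}{\left(\frac{3 \sqrt{2}}{2} \right)}}{1377} + \frac{1}{9} + \frac{6 \log{\left(\frac{3}{2} \right)}}{17}; F(5/2) = - \frac{10 \log{\left(\frac{3}{2} \right)}}{27} - \frac{5 \log{\left(\frac{33}{4} \right)}}{1377} + \frac{2 \log{\left(3 \right)}}{81} + \frac{52 \sqrt{2} \operatorname{atan}{\left(\frac{5 \sqrt{2}}{4} \right)}}{1377} + \frac{4}{27}.
Integral = F(3) - F(5/2) = - \frac{10 \log{\left(2 \right)}}{27} - \frac{52 \sqrt{2} \operatorname{atan}{\left(\frac{5 \sqrt{2}}{4} \right)}}{1377} - \frac{1}{27} - \frac{2 \log{\left(3 \right)}}{81} - \frac{5 \log{\left(11 \right)}}{1377} + \frac{5 \log{\left(\frac{33}{4} \right)}}{1377} + \frac{2 \log{\left(\frac{7}{2} \right)}}{81} + \frac{52 \sqrt{2} \operatorname{atan}{\left(\frac{3 \sqrt{2}}{2} \right)}}{1377} + \frac{332 \log{\left(\frac{3}{2} \right)}}{459}.

Antiderivative: F(x) = \frac{6 \log{\left(x - \frac{3}{2} \right)}}{17} - \frac{10 \log{\left(x - 1 \right)}}{27} + \frac{2 \log{\left(x + \frac{1}{2} \right)}}{81} - \frac{5 \log{\left(x^{2} + 2 \right)}}{1377} + \frac{52 \sqrt{2} \operatorname{atan}{\left(\frac{\sqrt{2} x}{2} \right)}}{1377} + \frac{2}{9 x - 9}; value = - \frac{10 \log{\left(2 \right)}}{27} - \frac{52 \sqrt{2} \operatorname{atan}{\left(\frac{5 \sqrt{2}}{4} \right)}}{1377} - \frac{1}{27} - \frac{2 \log{\left(3 \right)}}{81} - \frac{5 \log{\left(11 \right)}}{1377} + \frac{5 \log{\left(\frac{33}{4} \right)}}{1377} + \frac{2 \log{\left(\frac{7}{2} \right)}}{81} + \frac{52 \sqrt{2} \operatorname{atan}{\left(\frac{3 \sqrt{2}}{2} \right)}}{1377} + \frac{332 \log{\left(\frac{3}{2} \right)}}{459}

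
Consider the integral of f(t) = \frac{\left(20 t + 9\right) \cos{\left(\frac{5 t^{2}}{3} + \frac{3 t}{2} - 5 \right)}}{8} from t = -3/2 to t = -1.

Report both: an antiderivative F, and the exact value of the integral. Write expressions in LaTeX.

Antiderivative: F(t) = \frac{3 \sin{\left(\frac{5 t^{2}}{3} + \frac{3 t}{2} - 5 \right)}}{4}; value = \frac{3 \sin{\left(\frac{7}{2} \right)}}{4} - \frac{3 \sin{\left(\frac{29}{6} \right)}}{4}

f matches the chain-rule pattern g'(h)*h' with inner function h(t) = \frac{5 t^{2}}{3} + \frac{3 t}{2} - 5; substituting u = h(t) collapses the integral.
F(t) = \frac{3 \sin{\left(\frac{5 t^{2}}{3} + \frac{3 t}{2} - 5 \right)}}{4} is an antiderivative of f.
Check: d/dt[\frac{3 \sin{\left(\frac{5 t^{2}}{3} + \frac{3 t}{2} - 5 \right)}}{4}] = \frac{5 t \cos{\left(\frac{5 t^{2}}{3} + \frac{3 t}{2} - 5 \right)}}{2} + \frac{9 \cos{\left(\frac{5 t^{2}}{3} + \frac{3 t}{2} - 5 \right)}}{8}, which equals f(t).
F(-1) = - \frac{3 \sin{\left(\frac{29}{6} \right)}}{4}; F(-3/2) = - \frac{3 \sin{\left(\frac{7}{2} \right)}}{4}.
Integral = F(-1) - F(-3/2) = \frac{3 \sin{\left(\frac{7}{2} \right)}}{4} - \frac{3 \sin{\left(\frac{29}{6} \right)}}{4}.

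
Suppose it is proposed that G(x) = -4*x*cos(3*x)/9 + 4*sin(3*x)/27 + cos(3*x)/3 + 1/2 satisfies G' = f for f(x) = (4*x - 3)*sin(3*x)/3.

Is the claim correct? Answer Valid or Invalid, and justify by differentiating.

d/dx[G] = 4*x*sin(3*x)/3 - sin(3*x)
This equals f(x) exactly, so the claim holds.

Valid - differentiating G returns exactly f.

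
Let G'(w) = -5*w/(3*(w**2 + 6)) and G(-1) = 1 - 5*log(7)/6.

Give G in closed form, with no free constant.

G(w) = (6 - 5*log(w**2 + 6))/6

G'(w) matches the chain-rule pattern g'(h)*h' with inner function h(w) = w**2 + 6; substituting u = h(w) collapses the integral.
A general antiderivative is -5*log(w**2 + 6)/6 + C.
The condition gives C = 1 - 5*log(7)/6 - (-5*log(7)/6) = 1.
So G(w) = (6 - 5*log(w**2 + 6))/6.
Check: d/dw[(6 - 5*log(w**2 + 6))/6] = -5*w/(3*w**2 + 18), which equals G'(w).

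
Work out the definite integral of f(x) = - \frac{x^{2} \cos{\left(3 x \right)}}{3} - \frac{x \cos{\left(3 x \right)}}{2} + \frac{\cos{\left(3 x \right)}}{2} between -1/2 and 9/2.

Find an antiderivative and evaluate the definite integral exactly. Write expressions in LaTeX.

Antiderivative: F(x) = - \frac{x^{2} \sin{\left(3 x \right)}}{9} - \frac{x \sin{\left(3 x \right)}}{6} - \frac{2 x \cos{\left(3 x \right)}}{27} + \frac{31 \sin{\left(3 x \right)}}{162} - \frac{\cos{\left(3 x \right)}}{18}; value = - \frac{455 \sin{\left(\frac{27}{2} \right)}}{162} - \frac{7 \cos{\left(\frac{27}{2} \right)}}{18} + \frac{\cos{\left(\frac{3}{2} \right)}}{54} + \frac{20 \sin{\left(\frac{3}{2} \right)}}{81}

Integrate term by term and add the pieces.
F(x) = - \frac{x^{2} \sin{\left(3 x \right)}}{9} - \frac{x \sin{\left(3 x \right)}}{6} - \frac{2 x \cos{\left(3 x \right)}}{27} + \frac{31 \sin{\left(3 x \right)}}{162} - \frac{\cos{\left(3 x \right)}}{18} is an antiderivative of f.
Check: d/dx[- \frac{x^{2} \sin{\left(3 x \right)}}{9} - \frac{x \sin{\left(3 x \right)}}{6} - \frac{2 x \cos{\left(3 x \right)}}{27} + \frac{31 \sin{\left(3 x \right)}}{162} - \frac{\cos{\left(3 x \right)}}{18}] = - \frac{x^{2} \cos{\left(3 x \right)}}{3} - \frac{x \cos{\left(3 x \right)}}{2} + \frac{\cos{\left(3 x \right)}}{2} = f(x).
F(9/2) = - \frac{455 \sin{\left(\frac{27}{2} \right)}}{162} - \frac{7 \cos{\left(\frac{27}{2} \right)}}{18}; F(-1/2) = - \frac{20 \sin{\left(\frac{3}{2} \right)}}{81} - \frac{\cos{\left(\frac{3}{2} \right)}}{54}.
Integral = F(9/2) - F(-1/2) = - \frac{455 \sin{\left(\frac{27}{2} \right)}}{162} - \frac{7 \cos{\left(\frac{27}{2} \right)}}{18} + \frac{\cos{\left(\frac{3}{2} \right)}}{54} + \frac{20 \sin{\left(\frac{3}{2} \right)}}{81}.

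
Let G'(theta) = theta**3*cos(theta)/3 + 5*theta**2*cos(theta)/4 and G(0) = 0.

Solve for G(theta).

The integrand splits into summands that can be handled one at a time.
A general antiderivative is theta**3*sin(theta)/3 + 5*theta**2*sin(theta)/4 + theta**2*cos(theta) - 2*theta*sin(theta) + 5*theta*cos(theta)/2 - 5*sin(theta)/2 - 2*cos(theta) + C.
The condition gives C = 0 - (-2) = 2.
So G(theta) = (4*theta**3*sin(theta) + 15*theta**2*sin(theta) + 12*theta**2*cos(theta) - 24*theta*sin(theta) + 30*theta*cos(theta) - 30*sin(theta) - 24*cos(theta) + 24)/12.
Check: d/dtheta[(4*theta**3*sin(theta) + 15*theta**2*sin(theta) + 12*theta**2*cos(theta) - 24*theta*sin(theta) + 30*theta*cos(theta) - 30*sin(theta) - 24*cos(theta) + 24)/12] = theta**3*cos(theta)/3 + 5*theta**2*cos(theta)/4 = G'(theta).

G(theta) = (4*theta**3*sin(theta) + 15*theta**2*sin(theta) + 12*theta**2*cos(theta) - 24*theta*sin(theta) + 30*theta*cos(theta) - 30*sin(theta) - 24*cos(theta) + 24)/12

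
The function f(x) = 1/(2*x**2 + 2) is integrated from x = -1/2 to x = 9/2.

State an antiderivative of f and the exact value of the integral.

Since d/dx undoes antidifferentiation here, F'(x) = f(x) is required of F(x).
F(x) = atan(x)/2 is an antiderivative of f.
Check: d/dx[atan(x)/2] = 1/(2*x**2 + 2) = f(x).
F(9/2) = atan(9/2)/2; F(-1/2) = -atan(1/2)/2.
Integral = F(9/2) - F(-1/2) = atan(1/2)/2 + atan(9/2)/2.

Antiderivative: F(x) = atan(x)/2; value = atan(1/2)/2 + atan(9/2)/2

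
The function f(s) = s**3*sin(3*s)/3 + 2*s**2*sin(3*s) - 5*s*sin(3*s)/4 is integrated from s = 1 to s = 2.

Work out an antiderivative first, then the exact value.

Antiderivative: F(s) = (-36*s**3*cos(3*s) + 36*s**2*sin(3*s) - 216*s**2*cos(3*s) + 144*s*sin(3*s) + 159*s*cos(3*s) - 53*sin(3*s) + 48*cos(3*s))/324; value = -131*cos(6)/54 + 379*sin(6)/324 + 5*cos(3)/36 - 127*sin(3)/324

The integrand splits into summands that can be handled one at a time.
F(s) = (-36*s**3*cos(3*s) + 36*s**2*sin(3*s) - 216*s**2*cos(3*s) + 144*s*sin(3*s) + 159*s*cos(3*s) - 53*sin(3*s) + 48*cos(3*s))/324 is an antiderivative of f.
Check: d/ds[(-36*s**3*cos(3*s) + 36*s**2*sin(3*s) - 216*s**2*cos(3*s) + 144*s*sin(3*s) + 159*s*cos(3*s) - 53*sin(3*s) + 48*cos(3*s))/324] = s**3*sin(3*s)/3 + 2*s**2*sin(3*s) - 5*s*sin(3*s)/4 = f(s).
F(2) = -131*cos(6)/54 + 379*sin(6)/324; F(1) = 127*sin(3)/324 - 5*cos(3)/36.
Integral = F(2) - F(1) = -131*cos(6)/54 + 379*sin(6)/324 + 5*cos(3)/36 - 127*sin(3)/324.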